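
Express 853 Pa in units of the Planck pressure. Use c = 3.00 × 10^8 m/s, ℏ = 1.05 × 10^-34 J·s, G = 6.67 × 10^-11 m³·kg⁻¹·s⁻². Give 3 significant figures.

Planck pressure: p_P = c⁷/(ℏG²) = 4.68 × 10^113 Pa.
853 / 4.68 × 10^113 = 1.82 × 10^-111

1.82 × 10^-111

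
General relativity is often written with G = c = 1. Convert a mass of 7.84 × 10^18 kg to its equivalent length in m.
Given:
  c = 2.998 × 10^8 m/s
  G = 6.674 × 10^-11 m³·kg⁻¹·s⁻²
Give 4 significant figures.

5.822 × 10^-9 m

In G = c = 1 units mass has dimensions of length; the conversion factor is G/c².
7.84 × 10^18 kg × (G/c²) = 5.822 × 10^-9 m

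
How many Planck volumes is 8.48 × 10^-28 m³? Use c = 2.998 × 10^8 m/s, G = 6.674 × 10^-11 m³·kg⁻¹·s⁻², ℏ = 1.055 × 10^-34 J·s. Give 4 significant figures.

2.008 × 10^77

Planck volume: V_P = (ℏG/c³)^(3/2) = 4.224 × 10^-105 m³.
8.48 × 10^-28 / 4.224 × 10^-105 = 2.008 × 10^77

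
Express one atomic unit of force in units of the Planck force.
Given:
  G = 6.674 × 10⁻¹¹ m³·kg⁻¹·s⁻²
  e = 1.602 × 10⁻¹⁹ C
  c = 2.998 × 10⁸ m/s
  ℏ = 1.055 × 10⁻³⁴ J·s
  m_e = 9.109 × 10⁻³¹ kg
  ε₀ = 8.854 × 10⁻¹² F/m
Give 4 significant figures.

atomic unit of force: F_au = E_h/a₀ = m_e²e⁶/((4πε₀)³ℏ⁴) = 8.220 × 10⁻⁸ N
Planck force: F_P = c⁴/G = 1.210 × 10⁴⁴ N
ratio = 8.220 × 10⁻⁸ / 1.210 × 10⁴⁴ = 6.791 × 10⁻⁵²

6.791 × 10⁻⁵²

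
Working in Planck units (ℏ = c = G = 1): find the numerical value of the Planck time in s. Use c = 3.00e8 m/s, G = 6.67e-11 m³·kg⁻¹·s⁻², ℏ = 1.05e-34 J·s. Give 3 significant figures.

5.37e-44 s

From ℏ = c = G = 1 the time scale is t_P = √(ℏG/c⁵).
  = √(2.88e-87)
  = 5.37e-44 s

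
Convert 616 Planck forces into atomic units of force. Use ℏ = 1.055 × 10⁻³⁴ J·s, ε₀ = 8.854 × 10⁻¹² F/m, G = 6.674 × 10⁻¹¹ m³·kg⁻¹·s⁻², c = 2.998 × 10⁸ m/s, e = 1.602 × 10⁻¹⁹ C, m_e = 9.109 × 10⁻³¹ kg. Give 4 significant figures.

Planck force: F_P = c⁴/G = 1.210 × 10⁴⁴ N
atomic unit of force: F_au = E_h/a₀ = m_e²e⁶/((4πε₀)³ℏ⁴) = 8.220 × 10⁻⁸ N
616 × 1.210 × 10⁴⁴ / 8.220 × 10⁻⁸ = 9.071 × 10⁵³

9.071 × 10⁵³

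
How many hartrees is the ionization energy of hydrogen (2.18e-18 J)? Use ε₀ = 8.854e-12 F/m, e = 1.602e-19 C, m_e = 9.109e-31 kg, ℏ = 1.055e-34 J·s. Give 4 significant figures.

0.5007

hartree: E_h = m_e e⁴/(4πε₀ℏ)² = 4.354e-18 J.
2.18e-18 / 4.354e-18 = 0.5007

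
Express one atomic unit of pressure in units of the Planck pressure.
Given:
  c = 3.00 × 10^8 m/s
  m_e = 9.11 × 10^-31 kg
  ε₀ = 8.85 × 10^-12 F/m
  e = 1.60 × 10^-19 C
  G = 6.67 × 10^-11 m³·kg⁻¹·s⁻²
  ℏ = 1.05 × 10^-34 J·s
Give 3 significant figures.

6.44 × 10^-101

atomic unit of pressure: P_au = E_h/a₀³ = m_e⁴e¹⁰/((4πε₀)⁵ℏ⁸) = 3.01 × 10^13 Pa
Planck pressure: p_P = c⁷/(ℏG²) = 4.68 × 10^113 Pa
ratio = 3.01 × 10^13 / 4.68 × 10^113 = 6.44 × 10^-101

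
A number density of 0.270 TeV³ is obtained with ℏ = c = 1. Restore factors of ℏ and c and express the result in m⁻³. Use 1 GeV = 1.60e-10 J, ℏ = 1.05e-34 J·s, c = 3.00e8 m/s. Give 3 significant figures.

3.54e55 m⁻³

Number density is [L]⁻³ = [E]³/(ℏc)³.
1 GeV³ → 1/(ℏc)³ × (1 GeV in J)³ = 1.31e47 m⁻³.
Convert the energy scale: 0.270 TeV³ = 2.70e8 GeV³.
Result: 2.70e8 × 1.31e47 = 3.54e55 m⁻³.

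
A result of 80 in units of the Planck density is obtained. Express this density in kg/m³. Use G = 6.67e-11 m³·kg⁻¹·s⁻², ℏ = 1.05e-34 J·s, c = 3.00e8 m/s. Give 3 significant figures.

4.16e98 kg/m³

One Planck density: ρ_P = c⁵/(ℏG²) = 5.20e96 kg/m³.
80 × 5.20e96 kg/m³ = 4.16e98 kg/m³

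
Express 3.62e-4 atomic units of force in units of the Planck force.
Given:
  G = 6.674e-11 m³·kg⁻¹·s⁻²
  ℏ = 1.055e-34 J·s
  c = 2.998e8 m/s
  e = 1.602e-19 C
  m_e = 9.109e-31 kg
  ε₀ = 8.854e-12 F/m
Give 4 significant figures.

atomic unit of force: F_au = E_h/a₀ = m_e²e⁶/((4πε₀)³ℏ⁴) = 8.220e-8 N
Planck force: F_P = c⁴/G = 1.210e44 N
3.62e-4 × 8.220e-8 / 1.210e44 = 2.458e-55

2.458e-55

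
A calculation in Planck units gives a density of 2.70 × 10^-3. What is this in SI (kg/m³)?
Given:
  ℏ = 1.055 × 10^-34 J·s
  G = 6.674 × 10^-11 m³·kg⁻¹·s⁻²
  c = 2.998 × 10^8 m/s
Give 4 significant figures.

One Planck density: ρ_P = c⁵/(ℏG²) = 5.154 × 10^96 kg/m³.
2.70 × 10^-3 × 5.154 × 10^96 kg/m³ = 1.392 × 10^94 kg/m³

1.392 × 10^94 kg/m³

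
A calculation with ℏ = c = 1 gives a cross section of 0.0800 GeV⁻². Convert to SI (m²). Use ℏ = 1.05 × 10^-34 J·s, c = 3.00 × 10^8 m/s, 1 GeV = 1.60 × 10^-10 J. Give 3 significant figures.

3.10 × 10^-33 m²

Area is [L]² = [E]⁻²·(ℏc)²; restore (ℏc)².
1 GeV⁻² → (ℏc)² × (1 GeV in J)⁻² = 3.88 × 10^-32 m².
Result: 0.0800 × 3.88 × 10^-32 = 3.10 × 10^-33 m².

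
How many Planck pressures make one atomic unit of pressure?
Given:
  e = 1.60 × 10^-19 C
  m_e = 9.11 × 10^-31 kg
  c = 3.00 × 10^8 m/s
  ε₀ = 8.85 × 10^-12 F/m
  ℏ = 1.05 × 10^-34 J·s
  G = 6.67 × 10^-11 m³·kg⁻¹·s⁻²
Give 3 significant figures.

6.44 × 10^-101

atomic unit of pressure: P_au = E_h/a₀³ = m_e⁴e¹⁰/((4πε₀)⁵ℏ⁸) = 3.01 × 10^13 Pa
Planck pressure: p_P = c⁷/(ℏG²) = 4.68 × 10^113 Pa
ratio = 3.01 × 10^13 / 4.68 × 10^113 = 6.44 × 10^-101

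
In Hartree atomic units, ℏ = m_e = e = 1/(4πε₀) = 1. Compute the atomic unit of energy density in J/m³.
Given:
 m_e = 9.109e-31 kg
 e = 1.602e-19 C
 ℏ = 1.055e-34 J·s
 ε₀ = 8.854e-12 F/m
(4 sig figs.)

2.929e13 J/m³

Dimensional analysis gives u_au = E_h/a₀³ = m_e⁴e¹⁰/((4πε₀)⁵ℏ⁸).
E_h = 4.354e-18 J
a₀ = 5.297e-11 m
E_h/a₀³ = 2.929e13 J/m³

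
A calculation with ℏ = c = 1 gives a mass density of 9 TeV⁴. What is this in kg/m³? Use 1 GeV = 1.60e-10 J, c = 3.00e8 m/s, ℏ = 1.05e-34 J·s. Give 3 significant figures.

2.10e33 kg/m³

Mass density is [E]/(c²[L]³) = [E]⁴/(ℏ³c⁵).
1 GeV⁴ → 1/(ℏ³c⁵) × (1 GeV in J)⁴ = 2.33e20 kg/m³.
Convert the energy scale: 9 TeV⁴ = 9.00e12 GeV⁴.
Result: 9.00e12 × 2.33e20 = 2.10e33 kg/m³.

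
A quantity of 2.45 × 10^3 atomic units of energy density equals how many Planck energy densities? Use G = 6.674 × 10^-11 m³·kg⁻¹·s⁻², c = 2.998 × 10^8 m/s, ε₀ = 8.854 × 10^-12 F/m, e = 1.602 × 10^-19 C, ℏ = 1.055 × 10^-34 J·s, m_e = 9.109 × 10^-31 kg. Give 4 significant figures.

atomic unit of energy density: u_au = E_h/a₀³ = m_e⁴e¹⁰/((4πε₀)⁵ℏ⁸) = 2.929 × 10^13 J/m³
Planck energy density: u_P = c⁷/(ℏG²) = 4.632 × 10^113 J/m³
2.45 × 10^3 × 2.929 × 10^13 / 4.632 × 10^113 = 1.549 × 10^-97

1.549 × 10^-97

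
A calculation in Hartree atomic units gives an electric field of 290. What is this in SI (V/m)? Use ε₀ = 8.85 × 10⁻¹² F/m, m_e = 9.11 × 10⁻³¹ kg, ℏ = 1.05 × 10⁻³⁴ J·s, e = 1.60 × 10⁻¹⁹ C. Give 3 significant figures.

1.51 × 10¹⁴ V/m

One atomic unit of electric field: E_au = E_h/(e a₀) = m_e²e⁵/((4πε₀)³ℏ⁴) = 5.20 × 10¹¹ V/m.
290 × 5.20 × 10¹¹ V/m = 1.51 × 10¹⁴ V/m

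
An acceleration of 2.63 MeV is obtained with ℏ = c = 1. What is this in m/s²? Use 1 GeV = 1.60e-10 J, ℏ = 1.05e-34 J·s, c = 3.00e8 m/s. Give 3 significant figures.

1.20e30 m/s²

Acceleration is [L]/[T]² = c·[E]/ℏ.
1 GeV → c/ℏ × (1 GeV in J) = 4.57e32 m/s².
Convert the energy scale: 2.63 MeV = 2.63e-3 GeV.
Result: 2.63e-3 × 4.57e32 = 1.20e30 m/s².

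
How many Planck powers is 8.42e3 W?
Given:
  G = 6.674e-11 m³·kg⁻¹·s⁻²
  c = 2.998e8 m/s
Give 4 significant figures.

Planck power: P_P = c⁵/G = 3.629e52 W.
8.42e3 / 3.629e52 = 2.320e-49

2.320e-49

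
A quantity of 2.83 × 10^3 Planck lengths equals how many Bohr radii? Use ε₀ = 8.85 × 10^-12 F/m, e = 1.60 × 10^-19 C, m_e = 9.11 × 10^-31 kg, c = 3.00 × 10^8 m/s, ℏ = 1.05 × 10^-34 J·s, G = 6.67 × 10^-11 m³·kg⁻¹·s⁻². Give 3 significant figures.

Planck length: ℓ_P = √(ℏG/c³) = 1.61 × 10^-35 m
Bohr radius: a₀ = 4πε₀ℏ²/(m_e e²) = 5.26 × 10^-11 m
2.83 × 10^3 × 1.61 × 10^-35 / 5.26 × 10^-11 = 8.67 × 10^-22

8.67 × 10^-22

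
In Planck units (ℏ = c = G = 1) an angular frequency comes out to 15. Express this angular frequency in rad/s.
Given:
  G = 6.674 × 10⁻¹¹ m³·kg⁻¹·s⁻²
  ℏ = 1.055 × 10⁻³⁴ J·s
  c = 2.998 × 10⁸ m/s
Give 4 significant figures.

2.782 × 10⁴⁴ rad/s

One Planck angular frequency: ω_P = √(c⁵/(ℏG)) = 1.855 × 10⁴³ rad/s.
15 × 1.855 × 10⁴³ rad/s = 2.782 × 10⁴⁴ rad/s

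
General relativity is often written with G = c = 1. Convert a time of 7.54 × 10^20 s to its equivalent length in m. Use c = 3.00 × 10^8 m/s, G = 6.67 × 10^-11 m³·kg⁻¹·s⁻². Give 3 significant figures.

2.26 × 10^29 m

Time → length via c.
7.54 × 10^20 s × (c) = 2.26 × 10^29 m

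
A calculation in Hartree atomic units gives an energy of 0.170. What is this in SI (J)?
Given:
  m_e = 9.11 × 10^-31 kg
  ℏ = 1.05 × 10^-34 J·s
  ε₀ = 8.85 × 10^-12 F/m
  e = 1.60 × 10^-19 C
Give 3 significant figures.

One hartree: E_h = m_e e⁴/(4πε₀ℏ)² = 4.38 × 10^-18 J.
0.170 × 4.38 × 10^-18 J = 7.44 × 10^-19 J

7.44 × 10^-19 J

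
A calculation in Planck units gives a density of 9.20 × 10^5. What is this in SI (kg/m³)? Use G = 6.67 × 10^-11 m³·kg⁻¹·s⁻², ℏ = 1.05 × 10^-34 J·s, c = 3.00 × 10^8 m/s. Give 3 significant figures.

4.79 × 10^102 kg/m³

One Planck density: ρ_P = c⁵/(ℏG²) = 5.20 × 10^96 kg/m³.
9.20 × 10^5 × 5.20 × 10^96 kg/m³ = 4.79 × 10^102 kg/m³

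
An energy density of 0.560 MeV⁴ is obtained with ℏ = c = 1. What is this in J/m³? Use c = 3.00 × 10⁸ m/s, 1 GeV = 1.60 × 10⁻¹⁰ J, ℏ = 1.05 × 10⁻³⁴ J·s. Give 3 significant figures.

[E]/[L]³ = [E]⁴/(ℏc)³; restore (ℏc)⁻³.
1 GeV⁴ → 1/(ℏc)³ × (1 GeV in J)⁴ = 2.10 × 10³⁷ J/m³.
Convert the energy scale: 0.560 MeV⁴ = 5.60 × 10⁻¹³ GeV⁴.
Result: 5.60 × 10⁻¹³ × 2.10 × 10³⁷ = 1.17 × 10²⁵ J/m³.

1.17 × 10²⁵ J/m³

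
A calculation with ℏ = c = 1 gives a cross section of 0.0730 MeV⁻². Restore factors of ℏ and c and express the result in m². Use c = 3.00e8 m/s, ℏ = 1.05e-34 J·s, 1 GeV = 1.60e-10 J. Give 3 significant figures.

Area is [L]² = [E]⁻²·(ℏc)²; restore (ℏc)².
1 GeV⁻² → (ℏc)² × (1 GeV in J)⁻² = 3.88e-32 m².
Convert the energy scale: 0.0730 MeV⁻² = 7.30e4 GeV⁻².
Result: 7.30e4 × 3.88e-32 = 2.83e-27 m².

2.83e-27 m²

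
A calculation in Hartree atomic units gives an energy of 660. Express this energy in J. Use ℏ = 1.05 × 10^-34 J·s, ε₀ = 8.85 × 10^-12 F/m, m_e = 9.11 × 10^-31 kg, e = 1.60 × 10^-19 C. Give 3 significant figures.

One hartree: E_h = m_e e⁴/(4πε₀ℏ)² = 4.38 × 10^-18 J.
660 × 4.38 × 10^-18 J = 2.89 × 10^-15 J

2.89 × 10^-15 J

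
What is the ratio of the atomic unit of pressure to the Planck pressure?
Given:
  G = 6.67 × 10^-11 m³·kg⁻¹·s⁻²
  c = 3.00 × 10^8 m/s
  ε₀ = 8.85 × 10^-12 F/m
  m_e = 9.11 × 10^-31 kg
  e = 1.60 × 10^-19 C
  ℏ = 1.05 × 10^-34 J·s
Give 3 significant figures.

6.44 × 10^-101

atomic unit of pressure: P_au = E_h/a₀³ = m_e⁴e¹⁰/((4πε₀)⁵ℏ⁸) = 3.01 × 10^13 Pa
Planck pressure: p_P = c⁷/(ℏG²) = 4.68 × 10^113 Pa
ratio = 3.01 × 10^13 / 4.68 × 10^113 = 6.44 × 10^-101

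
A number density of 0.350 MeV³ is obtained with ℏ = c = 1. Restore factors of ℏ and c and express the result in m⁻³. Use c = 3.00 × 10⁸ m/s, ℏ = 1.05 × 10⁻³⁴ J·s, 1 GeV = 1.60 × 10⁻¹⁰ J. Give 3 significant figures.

Number density is [L]⁻³ = [E]³/(ℏc)³.
1 GeV³ → 1/(ℏc)³ × (1 GeV in J)³ = 1.31 × 10⁴⁷ m⁻³.
Convert the energy scale: 0.350 MeV³ = 3.50 × 10⁻¹⁰ GeV³.
Result: 3.50 × 10⁻¹⁰ × 1.31 × 10⁴⁷ = 4.59 × 10³⁷ m⁻³.

4.59 × 10³⁷ m⁻³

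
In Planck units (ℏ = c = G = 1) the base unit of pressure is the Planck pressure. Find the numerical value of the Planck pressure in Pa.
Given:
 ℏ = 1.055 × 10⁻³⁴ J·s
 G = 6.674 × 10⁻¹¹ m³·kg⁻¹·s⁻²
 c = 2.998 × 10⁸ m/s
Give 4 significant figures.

p_P = c⁷/(ℏG²)
  = 2.177 × 10⁵⁹ / 4.699 × 10⁻⁵⁵
  = 4.632 × 10¹¹³ Pa

4.632 × 10¹¹³ Pa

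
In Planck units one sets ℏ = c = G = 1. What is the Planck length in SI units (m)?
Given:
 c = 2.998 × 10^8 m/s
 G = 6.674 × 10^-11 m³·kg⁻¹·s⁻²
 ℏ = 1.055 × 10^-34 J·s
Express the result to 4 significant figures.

1.616 × 10^-35 m

ℓ_P = √(ℏG/c³)
  = √(2.613 × 10^-70)
  = 1.616 × 10^-35 m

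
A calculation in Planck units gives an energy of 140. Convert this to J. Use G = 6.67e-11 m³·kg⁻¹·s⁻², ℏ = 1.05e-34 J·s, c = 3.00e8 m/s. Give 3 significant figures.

One Planck energy: E_P = √(ℏc⁵/G) = 1.96e9 J.
140 × 1.96e9 J = 2.74e11 J

2.74e11 J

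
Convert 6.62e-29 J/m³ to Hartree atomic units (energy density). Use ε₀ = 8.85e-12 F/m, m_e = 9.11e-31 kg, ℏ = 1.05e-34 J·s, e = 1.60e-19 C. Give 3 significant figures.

atomic unit of energy density: u_au = E_h/a₀³ = m_e⁴e¹⁰/((4πε₀)⁵ℏ⁸) = 3.01e13 J/m³.
6.62e-29 / 3.01e13 = 2.20e-42

2.20e-42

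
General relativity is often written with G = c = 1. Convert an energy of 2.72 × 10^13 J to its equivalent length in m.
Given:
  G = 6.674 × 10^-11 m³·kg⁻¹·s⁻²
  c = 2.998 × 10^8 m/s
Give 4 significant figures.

2.247 × 10^-31 m

Energy → length via G/c⁴.
2.72 × 10^13 J × (G/c⁴) = 2.247 × 10^-31 m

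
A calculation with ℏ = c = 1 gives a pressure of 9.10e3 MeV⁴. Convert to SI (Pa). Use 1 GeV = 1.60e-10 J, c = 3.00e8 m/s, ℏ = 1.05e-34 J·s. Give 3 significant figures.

1.91e29 Pa

Pressure is [E]/[L]³ = [E]⁴/(ℏc)³.
1 GeV⁴ → 1/(ℏc)³ × (1 GeV in J)⁴ = 2.10e37 Pa.
Convert the energy scale: 9.10e3 MeV⁴ = 9.10e-9 GeV⁴.
Result: 9.10e-9 × 2.10e37 = 1.91e29 Pa.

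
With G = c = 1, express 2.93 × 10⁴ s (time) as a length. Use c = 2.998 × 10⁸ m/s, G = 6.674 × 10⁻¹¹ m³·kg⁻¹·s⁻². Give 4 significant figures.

Time → length via c.
2.93 × 10⁴ s × (c) = 8.784 × 10¹² m

8.784 × 10¹² m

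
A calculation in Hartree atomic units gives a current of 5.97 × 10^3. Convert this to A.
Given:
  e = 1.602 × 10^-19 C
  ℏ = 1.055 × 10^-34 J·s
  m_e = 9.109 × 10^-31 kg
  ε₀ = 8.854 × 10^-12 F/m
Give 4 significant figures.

39.47 A

One atomic unit of electric current: I_au = e E_h/ℏ = m_e e⁵/((4πε₀)²ℏ³) = 6.612 × 10^-3 A.
5.97 × 10^3 × 6.612 × 10^-3 A = 39.47 A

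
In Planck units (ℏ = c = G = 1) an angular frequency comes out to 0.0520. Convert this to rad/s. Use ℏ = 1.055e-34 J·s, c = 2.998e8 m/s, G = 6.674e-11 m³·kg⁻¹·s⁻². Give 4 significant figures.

9.644e41 rad/s

One Planck angular frequency: ω_P = √(c⁵/(ℏG)) = 1.855e43 rad/s.
0.0520 × 1.855e43 rad/s = 9.644e41 rad/s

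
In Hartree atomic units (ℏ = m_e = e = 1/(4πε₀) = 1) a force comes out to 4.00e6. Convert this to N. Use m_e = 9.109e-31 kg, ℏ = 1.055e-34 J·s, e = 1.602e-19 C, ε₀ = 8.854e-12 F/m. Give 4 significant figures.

0.3288 N

One atomic unit of force: F_au = E_h/a₀ = m_e²e⁶/((4πε₀)³ℏ⁴) = 8.220e-8 N.
4.00e6 × 8.220e-8 N = 0.3288 N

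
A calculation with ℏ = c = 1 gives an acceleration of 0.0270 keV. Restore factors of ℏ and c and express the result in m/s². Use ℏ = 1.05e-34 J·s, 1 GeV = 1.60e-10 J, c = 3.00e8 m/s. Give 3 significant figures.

1.23e25 m/s²

Acceleration is [L]/[T]² = c·[E]/ℏ.
1 GeV → c/ℏ × (1 GeV in J) = 4.57e32 m/s².
Convert the energy scale: 0.0270 keV = 2.70e-8 GeV.
Result: 2.70e-8 × 4.57e32 = 1.23e25 m/s².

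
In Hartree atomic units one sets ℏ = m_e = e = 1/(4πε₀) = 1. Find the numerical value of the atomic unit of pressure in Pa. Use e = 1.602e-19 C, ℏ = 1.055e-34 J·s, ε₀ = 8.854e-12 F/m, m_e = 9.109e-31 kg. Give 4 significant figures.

2.929e13 Pa

P_au = E_h/a₀³ = m_e⁴e¹⁰/((4πε₀)⁵ℏ⁸)
E_h = 4.354e-18 J
a₀ = 5.297e-11 m
E_h/a₀³ = 2.929e13 Pa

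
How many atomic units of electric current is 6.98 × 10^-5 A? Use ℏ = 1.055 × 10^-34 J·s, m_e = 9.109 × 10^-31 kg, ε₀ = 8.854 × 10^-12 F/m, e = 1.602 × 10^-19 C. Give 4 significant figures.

atomic unit of electric current: I_au = e E_h/ℏ = m_e e⁵/((4πε₀)²ℏ³) = 6.612 × 10^-3 A.
6.98 × 10^-5 / 6.612 × 10^-3 = 0.01056

0.01056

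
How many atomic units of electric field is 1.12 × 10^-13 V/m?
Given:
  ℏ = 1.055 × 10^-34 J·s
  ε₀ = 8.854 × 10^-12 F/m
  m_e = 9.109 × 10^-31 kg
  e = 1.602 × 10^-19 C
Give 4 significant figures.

2.183 × 10^-25

atomic unit of electric field: E_au = E_h/(e a₀) = m_e²e⁵/((4πε₀)³ℏ⁴) = 5.131 × 10^11 V/m.
1.12 × 10^-13 / 5.131 × 10^11 = 2.183 × 10^-25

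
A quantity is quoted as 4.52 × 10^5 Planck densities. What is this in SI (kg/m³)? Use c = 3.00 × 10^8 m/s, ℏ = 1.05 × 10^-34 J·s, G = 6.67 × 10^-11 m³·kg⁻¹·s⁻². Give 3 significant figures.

One Planck density: ρ_P = c⁵/(ℏG²) = 5.20 × 10^96 kg/m³.
4.52 × 10^5 × 5.20 × 10^96 kg/m³ = 2.35 × 10^102 kg/m³

2.35 × 10^102 kg/m³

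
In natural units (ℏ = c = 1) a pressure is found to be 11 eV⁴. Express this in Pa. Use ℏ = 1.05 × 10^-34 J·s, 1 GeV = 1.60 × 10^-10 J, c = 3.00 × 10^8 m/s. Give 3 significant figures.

Pressure is [E]/[L]³ = [E]⁴/(ℏc)³.
1 GeV⁴ → 1/(ℏc)³ × (1 GeV in J)⁴ = 2.10 × 10^37 Pa.
Convert the energy scale: 11 eV⁴ = 1.10 × 10^-35 GeV⁴.
Result: 1.10 × 10^-35 × 2.10 × 10^37 = 231 Pa.

231 Pa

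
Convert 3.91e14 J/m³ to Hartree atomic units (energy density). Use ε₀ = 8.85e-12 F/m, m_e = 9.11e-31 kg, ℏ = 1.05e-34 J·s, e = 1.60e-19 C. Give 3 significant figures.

atomic unit of energy density: u_au = E_h/a₀³ = m_e⁴e¹⁰/((4πε₀)⁵ℏ⁸) = 3.01e13 J/m³.
3.91e14 / 3.01e13 = 13

13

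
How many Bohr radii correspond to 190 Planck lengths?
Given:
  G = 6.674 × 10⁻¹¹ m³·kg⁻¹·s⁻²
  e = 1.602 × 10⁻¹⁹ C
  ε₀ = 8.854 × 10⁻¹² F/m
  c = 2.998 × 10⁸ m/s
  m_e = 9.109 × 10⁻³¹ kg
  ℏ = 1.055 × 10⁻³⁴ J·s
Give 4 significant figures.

5.798 × 10⁻²³

Planck length: ℓ_P = √(ℏG/c³) = 1.616 × 10⁻³⁵ m
Bohr radius: a₀ = 4πε₀ℏ²/(m_e e²) = 5.297 × 10⁻¹¹ m
190 × 1.616 × 10⁻³⁵ / 5.297 × 10⁻¹¹ = 5.798 × 10⁻²³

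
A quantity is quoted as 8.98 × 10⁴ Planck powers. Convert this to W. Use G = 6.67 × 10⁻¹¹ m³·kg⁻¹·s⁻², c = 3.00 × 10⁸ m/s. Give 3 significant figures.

One Planck power: P_P = c⁵/G = 3.64 × 10⁵² W.
8.98 × 10⁴ × 3.64 × 10⁵² W = 3.27 × 10⁵⁷ W

3.27 × 10⁵⁷ W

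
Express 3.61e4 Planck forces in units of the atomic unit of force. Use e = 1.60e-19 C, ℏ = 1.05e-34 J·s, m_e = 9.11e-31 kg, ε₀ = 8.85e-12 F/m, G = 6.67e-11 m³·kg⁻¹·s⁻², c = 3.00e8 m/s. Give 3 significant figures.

5.26e55

Planck force: F_P = c⁴/G = 1.21e44 N
atomic unit of force: F_au = E_h/a₀ = m_e²e⁶/((4πε₀)³ℏ⁴) = 8.33e-8 N
3.61e4 × 1.21e44 / 8.33e-8 = 5.26e55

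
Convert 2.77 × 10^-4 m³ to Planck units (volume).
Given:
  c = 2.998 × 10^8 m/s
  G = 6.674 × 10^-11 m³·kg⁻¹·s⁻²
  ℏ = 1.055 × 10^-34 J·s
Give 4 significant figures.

6.558 × 10^100

Planck volume: V_P = (ℏG/c³)^(3/2) = 4.224 × 10^-105 m³.
2.77 × 10^-4 / 4.224 × 10^-105 = 6.558 × 10^100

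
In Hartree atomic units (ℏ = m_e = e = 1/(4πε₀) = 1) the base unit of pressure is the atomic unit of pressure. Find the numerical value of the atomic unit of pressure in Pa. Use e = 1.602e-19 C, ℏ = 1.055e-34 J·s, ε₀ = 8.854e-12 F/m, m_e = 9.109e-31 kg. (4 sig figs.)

P_au = E_h/a₀³ = m_e⁴e¹⁰/((4πε₀)⁵ℏ⁸)
E_h = 4.354e-18 J
a₀ = 5.297e-11 m
E_h/a₀³ = 2.929e13 Pa

2.929e13 Pa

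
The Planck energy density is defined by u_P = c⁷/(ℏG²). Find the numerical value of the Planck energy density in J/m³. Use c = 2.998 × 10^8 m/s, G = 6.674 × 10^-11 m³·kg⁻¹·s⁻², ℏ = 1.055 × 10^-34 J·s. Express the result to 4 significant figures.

u_P = c⁷/(ℏG²)
  = 2.177 × 10^59 / 4.699 × 10^-55
  = 4.632 × 10^113 J/m³

4.632 × 10^113 J/m³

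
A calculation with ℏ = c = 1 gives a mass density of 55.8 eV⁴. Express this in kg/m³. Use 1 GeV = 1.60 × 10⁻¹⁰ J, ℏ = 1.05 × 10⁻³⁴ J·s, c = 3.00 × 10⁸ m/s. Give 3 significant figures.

1.30 × 10⁻¹⁴ kg/m³

Mass density is [E]/(c²[L]³) = [E]⁴/(ℏ³c⁵).
1 GeV⁴ → 1/(ℏ³c⁵) × (1 GeV in J)⁴ = 2.33 × 10²⁰ kg/m³.
Convert the energy scale: 55.8 eV⁴ = 5.58 × 10⁻³⁵ GeV⁴.
Result: 5.58 × 10⁻³⁵ × 2.33 × 10²⁰ = 1.30 × 10⁻¹⁴ kg/m³.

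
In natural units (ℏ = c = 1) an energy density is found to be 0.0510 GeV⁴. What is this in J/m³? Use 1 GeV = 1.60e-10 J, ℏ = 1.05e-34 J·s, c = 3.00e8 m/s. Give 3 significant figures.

[E]/[L]³ = [E]⁴/(ℏc)³; restore (ℏc)⁻³.
1 GeV⁴ → 1/(ℏc)³ × (1 GeV in J)⁴ = 2.10e37 J/m³.
Result: 0.0510 × 2.10e37 = 1.07e36 J/m³.

1.07e36 J/m³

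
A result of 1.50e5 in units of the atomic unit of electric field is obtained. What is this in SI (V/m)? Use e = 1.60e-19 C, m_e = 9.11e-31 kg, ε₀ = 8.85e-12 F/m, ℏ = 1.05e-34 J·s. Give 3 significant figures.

7.81e16 V/m

One atomic unit of electric field: E_au = E_h/(e a₀) = m_e²e⁵/((4πε₀)³ℏ⁴) = 5.20e11 V/m.
1.50e5 × 5.20e11 V/m = 7.81e16 V/m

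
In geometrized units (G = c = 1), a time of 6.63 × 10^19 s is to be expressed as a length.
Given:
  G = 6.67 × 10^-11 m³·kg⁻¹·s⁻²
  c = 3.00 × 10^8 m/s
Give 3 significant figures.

1.99 × 10^28 m

Time → length via c.
6.63 × 10^19 s × (c) = 1.99 × 10^28 m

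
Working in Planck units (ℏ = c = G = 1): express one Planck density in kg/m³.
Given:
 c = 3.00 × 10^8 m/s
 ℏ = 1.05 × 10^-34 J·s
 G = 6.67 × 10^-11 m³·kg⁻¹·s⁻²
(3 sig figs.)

The unique combination of the constants set to 1 with dimensions of density is ρ_P = c⁵/(ℏG²).
  = 2.43 × 10^42 / 4.67 × 10^-55
  = 5.20 × 10^96 kg/m³

5.20 × 10^96 kg/m³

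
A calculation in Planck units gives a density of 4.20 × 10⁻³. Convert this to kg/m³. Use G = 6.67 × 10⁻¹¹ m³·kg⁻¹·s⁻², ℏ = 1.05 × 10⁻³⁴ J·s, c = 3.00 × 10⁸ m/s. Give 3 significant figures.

One Planck density: ρ_P = c⁵/(ℏG²) = 5.20 × 10⁹⁶ kg/m³.
4.20 × 10⁻³ × 5.20 × 10⁹⁶ kg/m³ = 2.18 × 10⁹⁴ kg/m³

2.18 × 10⁹⁴ kg/m³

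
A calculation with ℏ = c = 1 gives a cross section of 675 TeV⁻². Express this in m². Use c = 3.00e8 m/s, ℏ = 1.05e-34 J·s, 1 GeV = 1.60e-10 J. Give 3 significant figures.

Area is [L]² = [E]⁻²·(ℏc)²; restore (ℏc)².
1 GeV⁻² → (ℏc)² × (1 GeV in J)⁻² = 3.88e-32 m².
Convert the energy scale: 675 TeV⁻² = 6.75e-4 GeV⁻².
Result: 6.75e-4 × 3.88e-32 = 2.62e-35 m².

2.62e-35 m²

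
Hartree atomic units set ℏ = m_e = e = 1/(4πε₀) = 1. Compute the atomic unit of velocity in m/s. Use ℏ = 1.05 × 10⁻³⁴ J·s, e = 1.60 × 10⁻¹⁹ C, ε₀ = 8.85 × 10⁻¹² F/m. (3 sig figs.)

2.19 × 10⁶ m/s

From ℏ = m_e = e = 1/(4πε₀) = 1 the velocity scale is v_au = e²/(4πε₀ℏ).
  = 2.56 × 10⁻³⁸ / 1.17 × 10⁻⁴⁴
  = 2.19 × 10⁶ m/s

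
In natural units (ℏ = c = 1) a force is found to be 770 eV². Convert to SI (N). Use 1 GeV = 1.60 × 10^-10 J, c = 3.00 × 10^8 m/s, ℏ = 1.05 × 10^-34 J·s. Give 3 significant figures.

6.26 × 10^-10 N

Force is [E]/[L] = [E]²/(ℏc); restore (ℏc)⁻¹.
1 GeV² → 1/(ℏc) × (1 GeV in J)² = 8.13 × 10^5 N.
Convert the energy scale: 770 eV² = 7.70 × 10^-16 GeV².
Result: 7.70 × 10^-16 × 8.13 × 10^5 = 6.26 × 10^-10 N.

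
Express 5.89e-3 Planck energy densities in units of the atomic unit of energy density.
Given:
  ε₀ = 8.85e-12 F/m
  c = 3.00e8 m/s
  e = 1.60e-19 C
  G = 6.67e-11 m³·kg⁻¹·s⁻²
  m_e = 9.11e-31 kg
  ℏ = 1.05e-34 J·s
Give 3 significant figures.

Planck energy density: u_P = c⁷/(ℏG²) = 4.68e113 J/m³
atomic unit of energy density: u_au = E_h/a₀³ = m_e⁴e¹⁰/((4πε₀)⁵ℏ⁸) = 3.01e13 J/m³
5.89e-3 × 4.68e113 / 3.01e13 = 9.15e97

9.15e97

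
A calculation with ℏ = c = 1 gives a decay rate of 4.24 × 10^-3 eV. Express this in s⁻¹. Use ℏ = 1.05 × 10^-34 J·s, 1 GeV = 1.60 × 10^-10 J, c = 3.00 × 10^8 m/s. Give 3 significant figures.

6.46 × 10^12 s⁻¹

A rate is [E]/ℏ; divide by ℏ.
1 GeV → 1/ℏ × (1 GeV in J) = 1.52 × 10^24 s⁻¹.
Convert the energy scale: 4.24 × 10^-3 eV = 4.24 × 10^-12 GeV.
Result: 4.24 × 10^-12 × 1.52 × 10^24 = 6.46 × 10^12 s⁻¹.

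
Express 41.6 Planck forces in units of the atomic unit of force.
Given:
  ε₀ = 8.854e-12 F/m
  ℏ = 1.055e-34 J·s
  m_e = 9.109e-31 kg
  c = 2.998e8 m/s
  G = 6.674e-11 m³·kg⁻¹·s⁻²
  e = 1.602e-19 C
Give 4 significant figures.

Planck force: F_P = c⁴/G = 1.210e44 N
atomic unit of force: F_au = E_h/a₀ = m_e²e⁶/((4πε₀)³ℏ⁴) = 8.220e-8 N
41.6 × 1.210e44 / 8.220e-8 = 6.126e52

6.126e52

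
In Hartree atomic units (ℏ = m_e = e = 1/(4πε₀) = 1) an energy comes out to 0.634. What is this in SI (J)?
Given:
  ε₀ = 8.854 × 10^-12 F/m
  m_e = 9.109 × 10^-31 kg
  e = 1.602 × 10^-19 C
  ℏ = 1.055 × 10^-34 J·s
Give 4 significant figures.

One hartree: E_h = m_e e⁴/(4πε₀ℏ)² = 4.354 × 10^-18 J.
0.634 × 4.354 × 10^-18 J = 2.761 × 10^-18 J

2.761 × 10^-18 J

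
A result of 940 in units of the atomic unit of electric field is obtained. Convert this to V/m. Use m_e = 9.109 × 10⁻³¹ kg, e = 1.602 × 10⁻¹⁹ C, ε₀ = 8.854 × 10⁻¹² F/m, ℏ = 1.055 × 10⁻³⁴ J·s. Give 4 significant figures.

4.823 × 10¹⁴ V/m

One atomic unit of electric field: E_au = E_h/(e a₀) = m_e²e⁵/((4πε₀)³ℏ⁴) = 5.131 × 10¹¹ V/m.
940 × 5.131 × 10¹¹ V/m = 4.823 × 10¹⁴ V/m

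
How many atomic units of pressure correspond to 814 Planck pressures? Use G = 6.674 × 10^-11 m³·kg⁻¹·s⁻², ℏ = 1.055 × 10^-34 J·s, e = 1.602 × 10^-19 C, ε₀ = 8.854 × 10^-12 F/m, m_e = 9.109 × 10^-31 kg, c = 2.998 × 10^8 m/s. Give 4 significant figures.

1.287 × 10^103

Planck pressure: p_P = c⁷/(ℏG²) = 4.632 × 10^113 Pa
atomic unit of pressure: P_au = E_h/a₀³ = m_e⁴e¹⁰/((4πε₀)⁵ℏ⁸) = 2.929 × 10^13 Pa
814 × 4.632 × 10^113 / 2.929 × 10^13 = 1.287 × 10^103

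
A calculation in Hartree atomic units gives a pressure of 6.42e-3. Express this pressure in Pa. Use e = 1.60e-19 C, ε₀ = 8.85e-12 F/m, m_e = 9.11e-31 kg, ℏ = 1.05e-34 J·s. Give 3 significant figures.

1.93e11 Pa

One atomic unit of pressure: P_au = E_h/a₀³ = m_e⁴e¹⁰/((4πε₀)⁵ℏ⁸) = 3.01e13 Pa.
6.42e-3 × 3.01e13 Pa = 1.93e11 Pa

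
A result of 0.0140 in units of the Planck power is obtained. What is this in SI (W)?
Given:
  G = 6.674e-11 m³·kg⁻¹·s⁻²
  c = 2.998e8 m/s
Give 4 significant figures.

One Planck power: P_P = c⁵/G = 3.629e52 W.
0.0140 × 3.629e52 W = 5.080e50 W

5.080e50 W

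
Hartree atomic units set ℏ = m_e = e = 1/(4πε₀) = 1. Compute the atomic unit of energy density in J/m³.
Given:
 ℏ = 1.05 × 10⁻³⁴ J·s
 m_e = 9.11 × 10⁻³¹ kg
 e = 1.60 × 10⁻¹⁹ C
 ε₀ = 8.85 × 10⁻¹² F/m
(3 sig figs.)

3.01 × 10¹³ J/m³

From ℏ = m_e = e = 1/(4πε₀) = 1 the energy density scale is u_au = E_h/a₀³ = m_e⁴e¹⁰/((4πε₀)⁵ℏ⁸).
E_h = 4.38 × 10⁻¹⁸ J
a₀ = 5.26 × 10⁻¹¹ m
E_h/a₀³ = 3.01 × 10¹³ J/m³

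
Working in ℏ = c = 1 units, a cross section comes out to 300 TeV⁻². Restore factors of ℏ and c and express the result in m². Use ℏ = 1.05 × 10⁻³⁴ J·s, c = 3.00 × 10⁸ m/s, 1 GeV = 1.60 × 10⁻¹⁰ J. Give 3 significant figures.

Area is [L]² = [E]⁻²·(ℏc)²; restore (ℏc)².
1 GeV⁻² → (ℏc)² × (1 GeV in J)⁻² = 3.88 × 10⁻³² m².
Convert the energy scale: 300 TeV⁻² = 3.00 × 10⁻⁴ GeV⁻².
Result: 3.00 × 10⁻⁴ × 3.88 × 10⁻³² = 1.16 × 10⁻³⁵ m².

1.16 × 10⁻³⁵ m²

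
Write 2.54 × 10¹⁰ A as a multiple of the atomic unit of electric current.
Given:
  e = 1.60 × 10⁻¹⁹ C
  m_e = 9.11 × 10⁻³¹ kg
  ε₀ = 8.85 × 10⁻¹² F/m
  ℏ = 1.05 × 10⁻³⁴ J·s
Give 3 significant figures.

atomic unit of electric current: I_au = e E_h/ℏ = m_e e⁵/((4πε₀)²ℏ³) = 6.67 × 10⁻³ A.
2.54 × 10¹⁰ / 6.67 × 10⁻³ = 3.81 × 10¹²

3.81 × 10¹²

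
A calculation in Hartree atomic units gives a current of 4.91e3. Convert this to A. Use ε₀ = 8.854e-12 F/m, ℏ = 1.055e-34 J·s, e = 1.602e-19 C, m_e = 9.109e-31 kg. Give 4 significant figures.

One atomic unit of electric current: I_au = e E_h/ℏ = m_e e⁵/((4πε₀)²ℏ³) = 6.612e-3 A.
4.91e3 × 6.612e-3 A = 32.46 A

32.46 A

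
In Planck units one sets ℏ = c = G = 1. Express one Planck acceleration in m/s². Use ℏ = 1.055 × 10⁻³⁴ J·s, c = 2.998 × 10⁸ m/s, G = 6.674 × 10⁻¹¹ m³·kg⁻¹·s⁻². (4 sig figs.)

a_P = √(c⁷/(ℏG))
  = √(3.092 × 10¹⁰³)
  = 5.560 × 10⁵¹ m/s²

5.560 × 10⁵¹ m/s²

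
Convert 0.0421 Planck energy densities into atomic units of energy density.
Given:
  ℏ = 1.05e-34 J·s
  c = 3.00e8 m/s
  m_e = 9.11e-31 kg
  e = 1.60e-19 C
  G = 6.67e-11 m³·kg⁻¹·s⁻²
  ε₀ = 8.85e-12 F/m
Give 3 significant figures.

6.54e98

Planck energy density: u_P = c⁷/(ℏG²) = 4.68e113 J/m³
atomic unit of energy density: u_au = E_h/a₀³ = m_e⁴e¹⁰/((4πε₀)⁵ℏ⁸) = 3.01e13 J/m³
0.0421 × 4.68e113 / 3.01e13 = 6.54e98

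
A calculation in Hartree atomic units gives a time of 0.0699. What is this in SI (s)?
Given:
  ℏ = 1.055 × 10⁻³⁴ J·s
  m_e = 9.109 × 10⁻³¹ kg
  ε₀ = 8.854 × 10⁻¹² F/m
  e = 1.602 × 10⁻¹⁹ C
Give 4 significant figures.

1.694 × 10⁻¹⁸ s

One atomic unit of time: τ_au = (4πε₀)²ℏ³/(m_e e⁴) = 2.423 × 10⁻¹⁷ s.
0.0699 × 2.423 × 10⁻¹⁷ s = 1.694 × 10⁻¹⁸ s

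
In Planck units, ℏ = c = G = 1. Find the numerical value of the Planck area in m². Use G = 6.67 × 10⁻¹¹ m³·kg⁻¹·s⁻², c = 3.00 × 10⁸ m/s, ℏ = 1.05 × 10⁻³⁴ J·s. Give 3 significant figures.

From ℏ = c = G = 1 the area scale is A_P = ℏG/c³.
  = 7.00 × 10⁻⁴⁵ / 2.70 × 10²⁵
  = 2.59 × 10⁻⁷⁰ m²

2.59 × 10⁻⁷⁰ m²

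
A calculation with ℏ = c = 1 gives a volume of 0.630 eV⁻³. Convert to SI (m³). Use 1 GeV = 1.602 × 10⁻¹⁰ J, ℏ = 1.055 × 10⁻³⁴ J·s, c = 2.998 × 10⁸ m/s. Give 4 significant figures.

Volume is [L]³ = [E]⁻³·(ℏc)³.
1 GeV⁻³ → (ℏc)³ × (1 GeV in J)⁻³ = 7.696 × 10⁻⁴⁸ m³.
Convert the energy scale: 0.630 eV⁻³ = 6.30 × 10²⁶ GeV⁻³.
Result: 6.30 × 10²⁶ × 7.696 × 10⁻⁴⁸ = 4.848 × 10⁻²¹ m³.

4.848 × 10⁻²¹ m³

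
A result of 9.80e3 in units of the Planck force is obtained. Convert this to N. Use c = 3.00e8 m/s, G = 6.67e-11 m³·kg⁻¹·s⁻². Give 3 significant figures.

One Planck force: F_P = c⁴/G = 1.21e44 N.
9.80e3 × 1.21e44 N = 1.19e48 N

1.19e48 N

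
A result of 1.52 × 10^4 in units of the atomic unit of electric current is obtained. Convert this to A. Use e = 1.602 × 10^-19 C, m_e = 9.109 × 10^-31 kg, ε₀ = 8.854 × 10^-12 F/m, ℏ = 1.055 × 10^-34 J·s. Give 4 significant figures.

100.5 A

One atomic unit of electric current: I_au = e E_h/ℏ = m_e e⁵/((4πε₀)²ℏ³) = 6.612 × 10^-3 A.
1.52 × 10^4 × 6.612 × 10^-3 A = 100.5 A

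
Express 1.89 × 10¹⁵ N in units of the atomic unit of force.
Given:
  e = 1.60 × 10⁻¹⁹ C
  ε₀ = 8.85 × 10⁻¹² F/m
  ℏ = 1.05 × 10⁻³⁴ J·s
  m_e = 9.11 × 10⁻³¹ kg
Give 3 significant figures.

2.27 × 10²²

atomic unit of force: F_au = E_h/a₀ = m_e²e⁶/((4πε₀)³ℏ⁴) = 8.33 × 10⁻⁸ N.
1.89 × 10¹⁵ / 8.33 × 10⁻⁸ = 2.27 × 10²²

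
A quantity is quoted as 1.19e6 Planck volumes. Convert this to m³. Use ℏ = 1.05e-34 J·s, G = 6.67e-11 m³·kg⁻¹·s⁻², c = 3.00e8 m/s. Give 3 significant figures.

4.97e-99 m³

One Planck volume: V_P = (ℏG/c³)^(3/2) = 4.18e-105 m³.
1.19e6 × 4.18e-105 m³ = 4.97e-99 m³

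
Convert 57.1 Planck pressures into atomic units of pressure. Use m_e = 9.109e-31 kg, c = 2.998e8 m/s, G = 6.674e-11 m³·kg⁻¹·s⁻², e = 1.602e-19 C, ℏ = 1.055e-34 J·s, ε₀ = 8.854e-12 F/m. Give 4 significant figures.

9.030e101

Planck pressure: p_P = c⁷/(ℏG²) = 4.632e113 Pa
atomic unit of pressure: P_au = E_h/a₀³ = m_e⁴e¹⁰/((4πε₀)⁵ℏ⁸) = 2.929e13 Pa
57.1 × 4.632e113 / 2.929e13 = 9.030e101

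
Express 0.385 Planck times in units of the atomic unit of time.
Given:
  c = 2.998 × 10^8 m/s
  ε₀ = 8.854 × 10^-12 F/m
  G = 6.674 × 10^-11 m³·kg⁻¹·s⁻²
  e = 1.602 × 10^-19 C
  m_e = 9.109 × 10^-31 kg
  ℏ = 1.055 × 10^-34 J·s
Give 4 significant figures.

Planck time: t_P = √(ℏG/c⁵) = 5.392 × 10^-44 s
atomic unit of time: τ_au = (4πε₀)²ℏ³/(m_e e⁴) = 2.423 × 10^-17 s
0.385 × 5.392 × 10^-44 / 2.423 × 10^-17 = 8.568 × 10^-28

8.568 × 10^-28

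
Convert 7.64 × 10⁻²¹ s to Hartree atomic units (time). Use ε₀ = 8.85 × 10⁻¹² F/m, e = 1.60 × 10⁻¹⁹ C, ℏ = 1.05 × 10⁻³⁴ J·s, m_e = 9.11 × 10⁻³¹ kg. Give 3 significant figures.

3.19 × 10⁻⁴

atomic unit of time: τ_au = (4πε₀)²ℏ³/(m_e e⁴) = 2.40 × 10⁻¹⁷ s.
7.64 × 10⁻²¹ / 2.40 × 10⁻¹⁷ = 3.19 × 10⁻⁴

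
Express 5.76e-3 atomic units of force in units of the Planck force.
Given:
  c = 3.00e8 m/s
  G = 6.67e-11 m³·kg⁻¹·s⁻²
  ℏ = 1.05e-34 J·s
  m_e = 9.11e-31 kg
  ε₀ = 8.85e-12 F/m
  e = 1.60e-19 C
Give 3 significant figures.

3.95e-54

atomic unit of force: F_au = E_h/a₀ = m_e²e⁶/((4πε₀)³ℏ⁴) = 8.33e-8 N
Planck force: F_P = c⁴/G = 1.21e44 N
5.76e-3 × 8.33e-8 / 1.21e44 = 3.95e-54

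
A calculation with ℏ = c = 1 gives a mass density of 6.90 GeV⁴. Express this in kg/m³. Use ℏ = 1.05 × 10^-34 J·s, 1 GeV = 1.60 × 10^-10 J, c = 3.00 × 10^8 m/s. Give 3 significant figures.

1.61 × 10^21 kg/m³

Mass density is [E]/(c²[L]³) = [E]⁴/(ℏ³c⁵).
1 GeV⁴ → 1/(ℏ³c⁵) × (1 GeV in J)⁴ = 2.33 × 10^20 kg/m³.
Result: 6.90 × 2.33 × 10^20 = 1.61 × 10^21 kg/m³.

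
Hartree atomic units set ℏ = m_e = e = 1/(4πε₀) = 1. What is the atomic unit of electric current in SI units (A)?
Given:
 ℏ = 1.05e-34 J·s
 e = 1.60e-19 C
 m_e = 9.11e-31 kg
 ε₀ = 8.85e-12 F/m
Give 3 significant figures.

6.67e-3 A

Dimensional analysis gives I_au = e E_h/ℏ = m_e e⁵/((4πε₀)²ℏ³).
E_h = 4.38e-18 J
e·E_h/ℏ = 6.67e-3 A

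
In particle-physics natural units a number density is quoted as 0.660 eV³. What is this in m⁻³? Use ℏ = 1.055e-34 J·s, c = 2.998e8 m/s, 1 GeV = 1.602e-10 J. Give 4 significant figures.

8.576e19 m⁻³

Number density is [L]⁻³ = [E]³/(ℏc)³.
1 GeV³ → 1/(ℏc)³ × (1 GeV in J)³ = 1.299e47 m⁻³.
Convert the energy scale: 0.660 eV³ = 6.60e-28 GeV³.
Result: 6.60e-28 × 1.299e47 = 8.576e19 m⁻³.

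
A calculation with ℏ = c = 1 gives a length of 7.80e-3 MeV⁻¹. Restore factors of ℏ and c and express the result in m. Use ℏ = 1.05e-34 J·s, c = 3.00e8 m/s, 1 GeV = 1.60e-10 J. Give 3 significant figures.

A length is [E]⁻¹ in ℏ=c=1; restore one factor of ℏc.
1 GeV⁻¹ → ℏc × (1 GeV in J)⁻¹ = 1.97e-16 m.
Convert the energy scale: 7.80e-3 MeV⁻¹ = 7.80 GeV⁻¹.
Result: 7.80 × 1.97e-16 = 1.54e-15 m.

1.54e-15 m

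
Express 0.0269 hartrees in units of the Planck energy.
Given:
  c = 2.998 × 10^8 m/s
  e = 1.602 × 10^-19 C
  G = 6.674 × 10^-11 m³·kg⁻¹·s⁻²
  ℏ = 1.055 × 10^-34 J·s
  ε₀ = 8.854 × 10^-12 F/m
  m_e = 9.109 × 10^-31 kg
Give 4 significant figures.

hartree: E_h = m_e e⁴/(4πε₀ℏ)² = 4.354 × 10^-18 J
Planck energy: E_P = √(ℏc⁵/G) = 1.957 × 10^9 J
0.0269 × 4.354 × 10^-18 / 1.957 × 10^9 = 5.986 × 10^-29

5.986 × 10^-29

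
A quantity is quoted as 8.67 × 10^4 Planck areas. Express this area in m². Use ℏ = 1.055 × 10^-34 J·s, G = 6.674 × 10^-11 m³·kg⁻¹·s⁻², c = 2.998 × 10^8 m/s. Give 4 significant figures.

One Planck area: A_P = ℏG/c³ = 2.613 × 10^-70 m².
8.67 × 10^4 × 2.613 × 10^-70 m² = 2.265 × 10^-65 m²

2.265 × 10^-65 m²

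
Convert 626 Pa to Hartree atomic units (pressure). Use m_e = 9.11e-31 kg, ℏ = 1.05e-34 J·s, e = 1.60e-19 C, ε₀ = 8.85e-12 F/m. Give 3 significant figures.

atomic unit of pressure: P_au = E_h/a₀³ = m_e⁴e¹⁰/((4πε₀)⁵ℏ⁸) = 3.01e13 Pa.
626 / 3.01e13 = 2.08e-11

2.08e-11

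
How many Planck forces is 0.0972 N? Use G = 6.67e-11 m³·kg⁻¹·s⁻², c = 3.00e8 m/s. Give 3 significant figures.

Planck force: F_P = c⁴/G = 1.21e44 N.
0.0972 / 1.21e44 = 8.00e-46

8.00e-46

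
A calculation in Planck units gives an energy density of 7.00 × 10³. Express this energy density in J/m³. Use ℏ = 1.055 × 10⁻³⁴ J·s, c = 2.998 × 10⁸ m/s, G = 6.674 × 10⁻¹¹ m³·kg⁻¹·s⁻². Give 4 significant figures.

3.243 × 10¹¹⁷ J/m³

One Planck energy density: u_P = c⁷/(ℏG²) = 4.632 × 10¹¹³ J/m³.
7.00 × 10³ × 4.632 × 10¹¹³ J/m³ = 3.243 × 10¹¹⁷ J/m³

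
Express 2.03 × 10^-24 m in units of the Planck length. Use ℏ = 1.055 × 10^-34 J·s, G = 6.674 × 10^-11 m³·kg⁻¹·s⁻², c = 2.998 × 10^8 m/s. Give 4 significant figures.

Planck length: ℓ_P = √(ℏG/c³) = 1.616 × 10^-35 m.
2.03 × 10^-24 / 1.616 × 10^-35 = 1.256 × 10^11

1.256 × 10^11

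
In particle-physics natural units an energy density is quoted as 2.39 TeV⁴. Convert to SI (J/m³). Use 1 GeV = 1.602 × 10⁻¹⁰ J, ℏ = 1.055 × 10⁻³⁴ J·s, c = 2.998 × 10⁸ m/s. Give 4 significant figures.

4.975 × 10⁴⁹ J/m³

[E]/[L]³ = [E]⁴/(ℏc)³; restore (ℏc)⁻³.
1 GeV⁴ → 1/(ℏc)³ × (1 GeV in J)⁴ = 2.082 × 10³⁷ J/m³.
Convert the energy scale: 2.39 TeV⁴ = 2.39 × 10¹² GeV⁴.
Result: 2.39 × 10¹² × 2.082 × 10³⁷ = 4.975 × 10⁴⁹ J/m³.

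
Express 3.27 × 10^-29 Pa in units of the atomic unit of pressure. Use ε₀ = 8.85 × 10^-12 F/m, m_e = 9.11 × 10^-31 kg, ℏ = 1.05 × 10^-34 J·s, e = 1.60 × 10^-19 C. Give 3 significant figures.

1.09 × 10^-42

atomic unit of pressure: P_au = E_h/a₀³ = m_e⁴e¹⁰/((4πε₀)⁵ℏ⁸) = 3.01 × 10^13 Pa.
3.27 × 10^-29 / 3.01 × 10^13 = 1.09 × 10^-42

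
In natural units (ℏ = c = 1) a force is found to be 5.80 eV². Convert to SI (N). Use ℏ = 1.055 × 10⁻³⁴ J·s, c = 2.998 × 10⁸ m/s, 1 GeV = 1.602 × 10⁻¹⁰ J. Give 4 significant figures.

4.706 × 10⁻¹² N

Force is [E]/[L] = [E]²/(ℏc); restore (ℏc)⁻¹.
1 GeV² → 1/(ℏc) × (1 GeV in J)² = 8.114 × 10⁵ N.
Convert the energy scale: 5.80 eV² = 5.80 × 10⁻¹⁸ GeV².
Result: 5.80 × 10⁻¹⁸ × 8.114 × 10⁵ = 4.706 × 10⁻¹² N.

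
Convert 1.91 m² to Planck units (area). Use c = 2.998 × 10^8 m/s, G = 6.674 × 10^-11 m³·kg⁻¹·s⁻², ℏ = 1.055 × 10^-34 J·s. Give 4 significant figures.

Planck area: A_P = ℏG/c³ = 2.613 × 10^-70 m².
1.91 / 2.613 × 10^-70 = 7.310 × 10^69

7.310 × 10^69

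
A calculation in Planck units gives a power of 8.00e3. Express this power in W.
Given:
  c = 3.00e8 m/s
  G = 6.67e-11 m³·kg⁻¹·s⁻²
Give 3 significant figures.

One Planck power: P_P = c⁵/G = 3.64e52 W.
8.00e3 × 3.64e52 W = 2.91e56 W

2.91e56 W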